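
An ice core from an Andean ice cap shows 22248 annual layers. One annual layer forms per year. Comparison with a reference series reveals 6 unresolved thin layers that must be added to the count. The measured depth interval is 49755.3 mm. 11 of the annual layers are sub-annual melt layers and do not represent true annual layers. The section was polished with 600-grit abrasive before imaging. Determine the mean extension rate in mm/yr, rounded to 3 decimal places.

After corrections the count is 22248 − 11 + 6 = 22243 annual layers.
Extension rate ≈ 49755.3 / 22243 = 2.237 mm/yr.

2.237 mm/yr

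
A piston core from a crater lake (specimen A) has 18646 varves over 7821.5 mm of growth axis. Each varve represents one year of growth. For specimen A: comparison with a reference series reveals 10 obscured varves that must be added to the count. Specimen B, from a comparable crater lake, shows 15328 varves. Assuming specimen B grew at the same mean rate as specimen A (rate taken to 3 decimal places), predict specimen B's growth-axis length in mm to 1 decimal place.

6422.4 mm

Specimen A: true varve count = 18646 + 10 = 18656.
A: Mean rate = 7821.5 mm / 18656 years ≈ 0.419 mm per year.
Length of B = 0.419 × 15328 = 6422.4 mm.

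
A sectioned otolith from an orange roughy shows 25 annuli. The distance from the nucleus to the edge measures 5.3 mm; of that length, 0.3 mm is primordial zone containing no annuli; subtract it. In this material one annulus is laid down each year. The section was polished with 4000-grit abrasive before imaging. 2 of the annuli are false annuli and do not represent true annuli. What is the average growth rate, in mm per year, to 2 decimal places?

0.22 mm per year

After corrections the count is 25 − 2 = 23 annuli.
The growth record spans 5.3 − 0.3 = 5.0 mm.
Mean rate = 5.0 mm / 23 years ≈ 0.22 mm per year.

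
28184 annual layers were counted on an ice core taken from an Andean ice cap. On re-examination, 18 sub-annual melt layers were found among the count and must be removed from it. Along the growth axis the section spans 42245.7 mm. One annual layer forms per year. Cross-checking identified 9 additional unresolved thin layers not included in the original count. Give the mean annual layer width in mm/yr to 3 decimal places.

1.499 mm/yr

After corrections the count is 28184 − 18 + 9 = 28175 annual layers.
Mean rate = 42245.7 mm / 28175 years ≈ 1.499 mm/yr.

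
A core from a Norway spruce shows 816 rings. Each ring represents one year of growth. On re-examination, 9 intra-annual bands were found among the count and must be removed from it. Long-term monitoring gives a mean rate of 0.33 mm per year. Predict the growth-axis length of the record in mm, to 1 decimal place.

True ring count = 816 − 9 = 807.
Length ≈ 0.33 × 807 = 266.3 mm.

266.3 mm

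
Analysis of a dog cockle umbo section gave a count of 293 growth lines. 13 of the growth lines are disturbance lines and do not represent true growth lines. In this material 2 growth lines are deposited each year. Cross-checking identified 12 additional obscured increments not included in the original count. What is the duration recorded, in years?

146 years

Adjusted count: 293 − 13 + 12 = 292 growth lines.
With 2 growth lines per year, 292 / 2 = 146 years.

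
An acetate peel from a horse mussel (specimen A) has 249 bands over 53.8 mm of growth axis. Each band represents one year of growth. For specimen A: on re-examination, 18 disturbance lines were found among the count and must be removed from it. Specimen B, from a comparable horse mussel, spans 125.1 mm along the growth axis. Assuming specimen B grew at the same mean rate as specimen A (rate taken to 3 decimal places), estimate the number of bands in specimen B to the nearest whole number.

Specimen A: correcting the raw count gives 249 − 18 = 231 true bands.
A: 53.8 mm over 231 years gives 53.8 / 231 ≈ 0.233 mm/yr.
B spans 125.1 / 0.233 = 536.91 years ≈ 537 bands.

537 bands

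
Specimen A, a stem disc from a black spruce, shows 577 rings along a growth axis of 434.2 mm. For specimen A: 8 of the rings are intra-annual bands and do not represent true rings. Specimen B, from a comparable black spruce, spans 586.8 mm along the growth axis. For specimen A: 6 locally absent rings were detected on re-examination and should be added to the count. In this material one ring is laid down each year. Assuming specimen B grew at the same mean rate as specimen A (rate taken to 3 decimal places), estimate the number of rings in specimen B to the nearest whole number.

777 rings

Specimen A: true ring count = 577 − 8 + 6 = 575.
A: Extension rate ≈ 434.2 / 575 = 0.755 mm per year.
B spans 586.8 / 0.755 = 777.22 years ≈ 777 rings.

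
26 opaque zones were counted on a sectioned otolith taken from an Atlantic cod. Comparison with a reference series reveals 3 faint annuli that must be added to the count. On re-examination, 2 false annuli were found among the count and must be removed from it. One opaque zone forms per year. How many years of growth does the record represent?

27 years

Correcting the raw count gives 26 − 2 + 3 = 27 true opaque zones.
With a one-to-one opaque zone periodicity this is 27 years.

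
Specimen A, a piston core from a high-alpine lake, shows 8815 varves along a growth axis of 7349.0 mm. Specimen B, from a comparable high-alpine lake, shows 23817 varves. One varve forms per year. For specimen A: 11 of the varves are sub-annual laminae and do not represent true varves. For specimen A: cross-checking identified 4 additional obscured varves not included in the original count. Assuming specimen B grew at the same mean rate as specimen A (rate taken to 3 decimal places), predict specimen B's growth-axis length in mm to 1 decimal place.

19863.4 mm

Specimen A: correcting the raw count gives 8815 − 11 + 4 = 8808 true varves.
A: Extension rate ≈ 7349.0 / 8808 = 0.834 mm/yr.
B's length ≈ 0.834 × 23817 = 19863.4 mm.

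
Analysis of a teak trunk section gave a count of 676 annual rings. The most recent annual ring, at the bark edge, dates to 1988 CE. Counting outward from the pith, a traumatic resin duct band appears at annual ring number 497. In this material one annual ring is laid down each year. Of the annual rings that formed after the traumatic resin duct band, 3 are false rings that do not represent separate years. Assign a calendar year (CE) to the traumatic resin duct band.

1812 CE

Between annual ring 497 and the bark edge there are 676 − 497 = 179 annual rings.
Removing the 3 false annual rings leaves 179 − 3 = 176 true annual rings beyond the traumatic resin duct band.
Counting back 176 years from 1988 CE places the traumatic resin duct band in 1988 − 176 = 1812 CE.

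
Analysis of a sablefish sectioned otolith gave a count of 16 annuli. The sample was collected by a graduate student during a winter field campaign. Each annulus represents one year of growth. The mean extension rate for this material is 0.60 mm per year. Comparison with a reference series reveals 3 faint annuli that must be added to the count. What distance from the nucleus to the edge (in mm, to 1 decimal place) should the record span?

11.4 mm

After corrections the count is 16 + 3 = 19 annuli.
Length ≈ 0.60 × 19 = 11.4 mm.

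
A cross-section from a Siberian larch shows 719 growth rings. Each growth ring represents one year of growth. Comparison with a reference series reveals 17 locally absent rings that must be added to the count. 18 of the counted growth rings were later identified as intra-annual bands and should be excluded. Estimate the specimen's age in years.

718 years

Adjusted count: 719 − 18 + 17 = 718 growth rings.
With a one-to-one growth ring periodicity this is 718 years.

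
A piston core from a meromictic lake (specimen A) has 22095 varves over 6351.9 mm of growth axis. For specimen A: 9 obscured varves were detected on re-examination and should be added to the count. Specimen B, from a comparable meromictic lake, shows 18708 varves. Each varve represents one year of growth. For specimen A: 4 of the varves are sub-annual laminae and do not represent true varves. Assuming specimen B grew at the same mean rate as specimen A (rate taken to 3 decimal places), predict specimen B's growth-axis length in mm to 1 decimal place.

5369.2 mm

Specimen A: true varve count = 22095 − 4 + 9 = 22100.
A: Mean rate = 6351.9 mm / 22100 years ≈ 0.287 mm per year.
Length of B = 0.287 × 18708 = 5369.2 mm.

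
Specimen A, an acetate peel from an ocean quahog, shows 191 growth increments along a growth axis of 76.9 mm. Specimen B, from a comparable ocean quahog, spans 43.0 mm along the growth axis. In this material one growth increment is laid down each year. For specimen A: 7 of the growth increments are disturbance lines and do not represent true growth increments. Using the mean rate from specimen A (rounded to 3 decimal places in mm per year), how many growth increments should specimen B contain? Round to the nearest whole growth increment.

103 growth increments

Specimen A: true growth increment count = 191 − 7 = 184.
A: Extension rate ≈ 76.9 / 184 = 0.418 mm per year.
For B, 43.0 / 0.418 = 102.87 years ≈ 103 growth increments.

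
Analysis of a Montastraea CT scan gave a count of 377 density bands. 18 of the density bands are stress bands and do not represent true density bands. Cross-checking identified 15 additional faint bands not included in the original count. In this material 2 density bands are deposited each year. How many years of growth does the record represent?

187 years

Adjusted count: 377 − 18 + 15 = 374 density bands.
With 2 density bands per year, 374 / 2 = 187 years.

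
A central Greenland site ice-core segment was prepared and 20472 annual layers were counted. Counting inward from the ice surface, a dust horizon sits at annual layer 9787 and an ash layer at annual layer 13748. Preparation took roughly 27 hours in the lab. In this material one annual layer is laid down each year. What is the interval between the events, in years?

The two markers are separated by 13748 − 9787 = 3961 annual layers.
At one annual layer per year, 3961 years elapsed between them.

3961 years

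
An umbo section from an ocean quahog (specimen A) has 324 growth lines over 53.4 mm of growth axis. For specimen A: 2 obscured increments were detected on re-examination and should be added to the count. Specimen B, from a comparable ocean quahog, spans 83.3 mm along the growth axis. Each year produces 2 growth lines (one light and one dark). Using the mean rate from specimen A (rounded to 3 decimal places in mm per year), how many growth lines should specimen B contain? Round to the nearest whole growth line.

508 growth lines

Specimen A: true growth line count = 324 + 2 = 326.
Specimen A: 326 growth lines at 2 per year is 326 / 2 = 163 years.
A: 53.4 mm over 163 years gives 53.4 / 163 ≈ 0.328 mm/yr.
For B, 83.3 / 0.328 = 253.96 years; at 2 growth lines per year that is 253.96 × 2 ≈ 508 growth lines.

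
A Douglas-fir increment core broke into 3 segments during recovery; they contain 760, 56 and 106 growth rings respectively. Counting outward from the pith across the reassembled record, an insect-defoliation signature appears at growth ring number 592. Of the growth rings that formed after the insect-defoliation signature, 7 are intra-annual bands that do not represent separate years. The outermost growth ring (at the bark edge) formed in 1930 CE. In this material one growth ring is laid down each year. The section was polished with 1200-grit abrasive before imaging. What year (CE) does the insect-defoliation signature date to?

1607 CE

Total growth rings = 760 + 56 + 106 = 922.
Between growth ring 592 and the bark edge there are 922 − 592 = 330 growth rings.
330 − 7 false = 323 true growth rings after the insect-defoliation signature.
The growth ring at the bark edge is 1930 CE, so the insect-defoliation signature dates to 1930 − 323 = 1607 CE.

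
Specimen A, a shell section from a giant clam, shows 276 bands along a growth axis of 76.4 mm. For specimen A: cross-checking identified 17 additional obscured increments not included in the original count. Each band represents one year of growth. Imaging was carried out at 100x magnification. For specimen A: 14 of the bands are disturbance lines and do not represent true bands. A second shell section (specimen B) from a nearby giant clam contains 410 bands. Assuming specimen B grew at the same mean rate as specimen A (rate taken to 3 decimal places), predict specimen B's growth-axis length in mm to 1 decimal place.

Specimen A: true band count = 276 − 14 + 17 = 279.
A: Mean rate = 76.4 mm / 279 years ≈ 0.274 mm/yr.
Length of B = 0.274 × 410 = 112.3 mm.

112.3 mm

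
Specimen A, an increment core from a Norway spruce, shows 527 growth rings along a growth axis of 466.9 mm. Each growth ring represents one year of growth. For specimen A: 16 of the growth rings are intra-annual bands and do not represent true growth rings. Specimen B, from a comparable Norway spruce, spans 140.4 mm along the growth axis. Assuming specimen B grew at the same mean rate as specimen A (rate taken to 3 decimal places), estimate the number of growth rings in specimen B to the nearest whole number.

154 growth rings

Specimen A: true growth ring count = 527 − 16 = 511.
A: 466.9 mm over 511 years gives 466.9 / 511 ≈ 0.914 mm/yr.
Specimen B: 140.4 mm / 0.914 mm per year = 153.61 years ≈ 154 growth rings.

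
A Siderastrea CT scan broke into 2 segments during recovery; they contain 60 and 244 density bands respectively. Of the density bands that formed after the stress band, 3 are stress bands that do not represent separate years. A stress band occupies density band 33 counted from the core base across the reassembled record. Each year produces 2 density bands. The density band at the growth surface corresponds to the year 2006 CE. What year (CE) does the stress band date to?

1872 CE

Total density bands = 60 + 244 = 304.
The stress band sits at density band 33 from the core base, so 304 − 33 = 271 density bands formed after it.
271 − 3 false = 268 true density bands after the stress band.
268 density bands at 2 per year is 268 / 2 = 134 years.
Counting back 134 years from 2006 CE places the stress band in 2006 − 134 = 1872 CE.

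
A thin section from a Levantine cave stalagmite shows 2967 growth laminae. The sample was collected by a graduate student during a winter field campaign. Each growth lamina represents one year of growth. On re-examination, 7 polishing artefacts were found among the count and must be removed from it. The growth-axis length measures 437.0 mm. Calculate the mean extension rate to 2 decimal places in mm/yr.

0.15 mm/yr

Correcting the raw count gives 2967 − 7 = 2960 true growth laminae.
437.0 mm over 2960 years gives 437.0 / 2960 ≈ 0.15 mm/yr.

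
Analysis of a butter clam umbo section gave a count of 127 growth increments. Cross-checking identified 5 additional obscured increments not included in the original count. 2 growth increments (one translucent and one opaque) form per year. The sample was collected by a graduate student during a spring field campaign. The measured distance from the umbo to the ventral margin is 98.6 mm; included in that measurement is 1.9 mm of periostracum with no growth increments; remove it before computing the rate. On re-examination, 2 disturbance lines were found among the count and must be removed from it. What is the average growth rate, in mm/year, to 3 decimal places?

1.488 mm/year

Adjusted count: 127 − 2 + 5 = 130 growth increments.
Dividing by 2 growth increments per year: 130 / 2 = 65 years.
Removing the 1.9 mm offcut leaves 98.6 − 1.9 = 96.7 mm.
Extension rate ≈ 96.7 / 65 = 1.488 mm/year.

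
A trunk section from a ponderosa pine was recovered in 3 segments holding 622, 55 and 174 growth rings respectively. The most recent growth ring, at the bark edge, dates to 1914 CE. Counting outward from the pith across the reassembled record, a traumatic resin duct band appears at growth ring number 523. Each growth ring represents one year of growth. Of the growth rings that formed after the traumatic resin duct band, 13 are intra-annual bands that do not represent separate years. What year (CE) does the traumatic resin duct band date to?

Total growth rings = 622 + 55 + 174 = 851.
The traumatic resin duct band sits at growth ring 523 from the pith, so 851 − 523 = 328 growth rings formed after it.
328 − 13 false = 315 true growth rings after the traumatic resin duct band.
The growth ring at the bark edge is 1914 CE, so the traumatic resin duct band dates to 1914 − 315 = 1599 CE.

1599 CE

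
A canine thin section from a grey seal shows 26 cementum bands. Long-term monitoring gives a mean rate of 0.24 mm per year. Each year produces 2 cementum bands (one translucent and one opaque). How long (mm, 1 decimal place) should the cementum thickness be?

With 2 cementum bands per year, 26 / 2 = 13 years.
Length ≈ 0.24 × 13 = 3.1 mm.

3.1 mm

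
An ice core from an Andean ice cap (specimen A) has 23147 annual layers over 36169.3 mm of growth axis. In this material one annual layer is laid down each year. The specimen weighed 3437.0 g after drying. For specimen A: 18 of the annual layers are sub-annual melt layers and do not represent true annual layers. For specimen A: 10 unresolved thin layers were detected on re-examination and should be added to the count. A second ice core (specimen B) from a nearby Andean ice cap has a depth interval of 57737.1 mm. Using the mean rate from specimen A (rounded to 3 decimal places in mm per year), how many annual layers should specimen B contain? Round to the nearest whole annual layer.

36940 annual layers

Specimen A: true annual layer count = 23147 − 18 + 10 = 23139.
A: Mean rate = 36169.3 mm / 23139 years ≈ 1.563 mm per year.
Specimen B: 57737.1 mm / 1.563 mm per year = 36939.92 years ≈ 36940 annual layers.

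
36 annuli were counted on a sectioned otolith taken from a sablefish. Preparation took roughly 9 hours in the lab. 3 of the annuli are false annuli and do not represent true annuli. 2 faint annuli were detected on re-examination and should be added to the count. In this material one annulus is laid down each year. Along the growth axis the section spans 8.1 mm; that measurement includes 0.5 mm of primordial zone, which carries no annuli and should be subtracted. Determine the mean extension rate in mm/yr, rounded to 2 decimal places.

0.22 mm/yr

True annulus count = 36 − 3 + 2 = 35.
The growth record spans 8.1 − 0.5 = 7.6 mm.
7.6 mm over 35 years gives 7.6 / 35 ≈ 0.22 mm/yr.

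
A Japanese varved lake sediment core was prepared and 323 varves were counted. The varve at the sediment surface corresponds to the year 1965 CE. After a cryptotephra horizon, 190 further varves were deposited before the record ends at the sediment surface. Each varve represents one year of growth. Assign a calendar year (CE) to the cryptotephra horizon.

There are 190 varves younger than the cryptotephra horizon.
The varve at the sediment surface is 1965 CE, so the cryptotephra horizon dates to 1965 − 190 = 1775 CE.

1775 CE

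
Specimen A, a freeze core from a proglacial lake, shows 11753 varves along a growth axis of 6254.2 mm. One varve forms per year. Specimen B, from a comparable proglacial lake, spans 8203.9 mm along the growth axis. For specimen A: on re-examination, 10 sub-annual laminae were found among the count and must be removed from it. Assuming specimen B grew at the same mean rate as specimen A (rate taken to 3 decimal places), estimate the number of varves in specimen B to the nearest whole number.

Specimen A: true varve count = 11753 − 10 = 11743.
A: Extension rate ≈ 6254.2 / 11743 = 0.533 mm/year.
Specimen B: 8203.9 mm / 0.533 mm per year = 15391.93 years ≈ 15392 varves.

15392 varves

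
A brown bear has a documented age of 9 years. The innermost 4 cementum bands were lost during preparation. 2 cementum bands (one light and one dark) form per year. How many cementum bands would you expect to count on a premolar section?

9 years at 2 cementum bands per year gives 9 × 2 = 18 cementum bands.
18 − 4 missed = 14 cementum bands expected in the prepared section.

14 cementum bands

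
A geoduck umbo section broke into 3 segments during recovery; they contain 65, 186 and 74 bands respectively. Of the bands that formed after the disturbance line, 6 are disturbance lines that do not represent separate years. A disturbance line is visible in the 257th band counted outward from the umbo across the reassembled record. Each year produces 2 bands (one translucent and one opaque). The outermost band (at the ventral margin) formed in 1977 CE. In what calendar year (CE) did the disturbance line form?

1946 CE

Total bands = 65 + 186 + 74 = 325.
Between band 257 and the ventral margin there are 325 − 257 = 68 bands.
Removing the 6 false bands leaves 68 − 6 = 62 true bands beyond the disturbance line.
62 bands at 2 per year is 62 / 2 = 31 years.
The band at the ventral margin is 1977 CE, so the disturbance line dates to 1977 − 31 = 1946 CE.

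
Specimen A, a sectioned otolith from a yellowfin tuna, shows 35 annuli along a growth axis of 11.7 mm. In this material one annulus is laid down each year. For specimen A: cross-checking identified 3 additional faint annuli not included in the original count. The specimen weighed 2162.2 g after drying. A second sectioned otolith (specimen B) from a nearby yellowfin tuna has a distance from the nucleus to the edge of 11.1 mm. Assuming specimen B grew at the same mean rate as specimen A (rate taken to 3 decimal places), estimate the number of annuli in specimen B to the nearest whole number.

Specimen A: after corrections the count is 35 + 3 = 38 annuli.
A: 11.7 mm over 38 years gives 11.7 / 38 ≈ 0.308 mm per year.
Specimen B: 11.1 mm / 0.308 mm per year = 36.04 years ≈ 36 annuli.

36 annuli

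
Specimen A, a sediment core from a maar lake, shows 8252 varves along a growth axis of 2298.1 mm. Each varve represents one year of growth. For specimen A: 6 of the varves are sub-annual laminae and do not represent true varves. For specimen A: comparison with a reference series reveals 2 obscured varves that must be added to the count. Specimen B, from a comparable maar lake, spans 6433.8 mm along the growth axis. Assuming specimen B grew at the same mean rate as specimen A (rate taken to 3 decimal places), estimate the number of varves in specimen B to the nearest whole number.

23060 varves

Specimen A: correcting the raw count gives 8252 − 6 + 2 = 8248 true varves.
A: Mean rate = 2298.1 mm / 8248 years ≈ 0.279 mm/yr.
B spans 6433.8 / 0.279 = 23060.22 years ≈ 23060 varves.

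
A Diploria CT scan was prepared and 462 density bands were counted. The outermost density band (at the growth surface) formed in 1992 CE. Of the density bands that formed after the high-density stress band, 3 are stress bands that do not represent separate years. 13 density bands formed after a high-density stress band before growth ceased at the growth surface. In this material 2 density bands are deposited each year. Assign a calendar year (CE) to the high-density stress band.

13 density bands formed after the high-density stress band.
Excluding 3 false density bands: 13 − 3 = 10.
With 2 density bands per year, 10 / 2 = 5 years.
Counting back 5 years from 1992 CE places the high-density stress band in 1992 − 5 = 1987 CE.

1987 CE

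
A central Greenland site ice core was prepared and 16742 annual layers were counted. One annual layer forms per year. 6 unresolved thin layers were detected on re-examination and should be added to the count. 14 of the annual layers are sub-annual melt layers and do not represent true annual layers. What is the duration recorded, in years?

After corrections the count is 16742 − 14 + 6 = 16734 annual layers.
One annual layer per year makes the duration 16734 years.

16734 years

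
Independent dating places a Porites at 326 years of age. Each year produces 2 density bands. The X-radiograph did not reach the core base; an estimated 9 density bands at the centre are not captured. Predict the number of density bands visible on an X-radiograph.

643 density bands

Expected density bands: 326 × 2 = 652.
652 − 9 missed = 643 density bands expected in the prepared section.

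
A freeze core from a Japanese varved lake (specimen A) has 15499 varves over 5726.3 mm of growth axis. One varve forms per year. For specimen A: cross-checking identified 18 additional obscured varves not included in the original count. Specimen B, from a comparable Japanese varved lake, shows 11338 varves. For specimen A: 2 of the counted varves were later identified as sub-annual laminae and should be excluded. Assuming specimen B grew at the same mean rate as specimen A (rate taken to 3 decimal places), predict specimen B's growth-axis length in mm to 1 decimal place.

4183.7 mm

Specimen A: correcting the raw count gives 15499 − 2 + 18 = 15515 true varves.
A: Mean rate = 5726.3 mm / 15515 years ≈ 0.369 mm/year.
Length of B = 0.369 × 11338 = 4183.7 mm.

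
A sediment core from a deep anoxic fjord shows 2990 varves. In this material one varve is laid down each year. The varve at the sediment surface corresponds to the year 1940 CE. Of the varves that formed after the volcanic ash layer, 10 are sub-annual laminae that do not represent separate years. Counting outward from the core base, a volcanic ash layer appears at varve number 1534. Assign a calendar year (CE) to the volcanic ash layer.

The volcanic ash layer sits at varve 1534 from the core base, so 2990 − 1534 = 1456 varves formed after it.
Excluding 10 false varves: 1456 − 10 = 1446.
1940 − 1446 = 494 CE.

494 CE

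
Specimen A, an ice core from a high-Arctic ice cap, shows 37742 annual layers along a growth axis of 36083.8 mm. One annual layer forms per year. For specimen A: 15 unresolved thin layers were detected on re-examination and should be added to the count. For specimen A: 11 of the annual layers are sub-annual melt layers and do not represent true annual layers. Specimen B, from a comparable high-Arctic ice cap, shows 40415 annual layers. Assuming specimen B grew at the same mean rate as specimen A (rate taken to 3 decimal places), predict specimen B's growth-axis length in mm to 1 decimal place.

Specimen A: correcting the raw count gives 37742 − 11 + 15 = 37746 true annual layers.
A: Extension rate ≈ 36083.8 / 37746 = 0.956 mm per year.
Length of B = 0.956 × 40415 = 38636.7 mm.

38636.7 mm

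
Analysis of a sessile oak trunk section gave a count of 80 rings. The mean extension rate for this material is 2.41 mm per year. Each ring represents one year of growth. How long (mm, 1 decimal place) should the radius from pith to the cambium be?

192.8 mm

80 years of growth are recorded.
80 years at 2.41 mm/year gives 2.41 × 80 = 192.8 mm.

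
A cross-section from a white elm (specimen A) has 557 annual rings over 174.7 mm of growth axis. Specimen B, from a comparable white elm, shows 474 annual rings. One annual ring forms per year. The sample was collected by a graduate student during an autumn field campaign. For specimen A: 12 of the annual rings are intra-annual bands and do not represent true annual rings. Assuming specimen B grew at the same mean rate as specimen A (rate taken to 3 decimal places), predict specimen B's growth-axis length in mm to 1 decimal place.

152.2 mm

Specimen A: correcting the raw count gives 557 − 12 = 545 true annual rings.
A: Extension rate ≈ 174.7 / 545 = 0.321 mm/year.
For B, 0.321 mm/year × 474 years = 152.2 mm.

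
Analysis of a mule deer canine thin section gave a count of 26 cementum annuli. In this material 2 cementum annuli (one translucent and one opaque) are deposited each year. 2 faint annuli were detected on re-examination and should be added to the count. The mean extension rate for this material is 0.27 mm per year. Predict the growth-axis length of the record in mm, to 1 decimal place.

Correcting the raw count gives 26 + 2 = 28 true cementum annuli.
28 cementum annuli at 2 per year is 28 / 2 = 14 years.
Predicted length = 0.27 mm/year × 14 years = 3.8 mm.

3.8 mm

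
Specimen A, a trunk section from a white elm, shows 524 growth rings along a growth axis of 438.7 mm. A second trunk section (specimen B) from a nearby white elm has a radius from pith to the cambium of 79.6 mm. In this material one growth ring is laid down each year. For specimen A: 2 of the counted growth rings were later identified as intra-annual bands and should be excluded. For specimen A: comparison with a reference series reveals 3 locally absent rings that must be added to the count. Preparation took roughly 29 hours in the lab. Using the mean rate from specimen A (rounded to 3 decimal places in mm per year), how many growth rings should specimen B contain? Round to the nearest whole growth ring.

Specimen A: true growth ring count = 524 − 2 + 3 = 525.
A: Mean rate = 438.7 mm / 525 years ≈ 0.836 mm/yr.
B spans 79.6 / 0.836 = 95.22 years ≈ 95 growth rings.

95 growth rings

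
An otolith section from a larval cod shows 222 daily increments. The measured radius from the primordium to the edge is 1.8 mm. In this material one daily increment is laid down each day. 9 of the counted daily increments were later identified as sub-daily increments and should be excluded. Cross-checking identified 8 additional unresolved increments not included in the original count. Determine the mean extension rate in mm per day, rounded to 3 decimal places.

Correcting the raw count gives 222 − 9 + 8 = 221 true daily increments.
1.8 mm over 221 days gives 1.8 / 221 ≈ 0.008 mm per day.

0.008 mm per day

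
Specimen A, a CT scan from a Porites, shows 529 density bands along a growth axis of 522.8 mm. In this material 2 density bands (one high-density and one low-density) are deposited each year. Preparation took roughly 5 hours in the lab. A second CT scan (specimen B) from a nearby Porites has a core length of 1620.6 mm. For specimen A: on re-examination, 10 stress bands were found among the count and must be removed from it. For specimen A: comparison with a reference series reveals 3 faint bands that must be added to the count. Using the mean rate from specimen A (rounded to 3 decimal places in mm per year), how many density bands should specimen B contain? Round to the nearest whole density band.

Specimen A: correcting the raw count gives 529 − 10 + 3 = 522 true density bands.
Specimen A: 522 density bands at 2 per year is 522 / 2 = 261 years.
A: 522.8 mm over 261 years gives 522.8 / 261 ≈ 2.003 mm/yr.
Specimen B: 1620.6 mm / 2.003 mm per year = 809.09 years; at 2 density bands per year that is 809.09 × 2 ≈ 1618 density bands.

1618 density bands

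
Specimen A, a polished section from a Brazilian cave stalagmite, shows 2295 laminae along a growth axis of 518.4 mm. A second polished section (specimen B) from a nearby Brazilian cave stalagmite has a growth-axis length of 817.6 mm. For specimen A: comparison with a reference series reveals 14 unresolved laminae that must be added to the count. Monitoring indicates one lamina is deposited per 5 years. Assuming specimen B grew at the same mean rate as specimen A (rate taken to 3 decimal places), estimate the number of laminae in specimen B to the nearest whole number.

Specimen A: true lamina count = 2295 + 14 = 2309.
Specimen A: multiplying by 5 years per lamina: 2309 × 5 = 11545 years.
A: Extension rate ≈ 518.4 / 11545 = 0.045 mm/yr.
For B, 817.6 / 0.045 = 18168.89 years; at 5 years per lamina that is 18168.89 / 5 ≈ 3634 laminae.

3634 laminae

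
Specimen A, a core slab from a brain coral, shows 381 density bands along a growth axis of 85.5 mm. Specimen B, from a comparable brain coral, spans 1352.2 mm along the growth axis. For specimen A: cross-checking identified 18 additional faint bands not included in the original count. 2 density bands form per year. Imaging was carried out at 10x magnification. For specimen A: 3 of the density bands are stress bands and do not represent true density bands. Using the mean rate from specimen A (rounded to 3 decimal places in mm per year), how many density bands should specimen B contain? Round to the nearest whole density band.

Specimen A: true density band count = 381 − 3 + 18 = 396.
Specimen A: with 2 density bands per year, 396 / 2 = 198 years.
A: Extension rate ≈ 85.5 / 198 = 0.432 mm/year.
For B, 1352.2 / 0.432 = 3130.09 years; at 2 density bands per year that is 3130.09 × 2 ≈ 6260 density bands.

6260 density bands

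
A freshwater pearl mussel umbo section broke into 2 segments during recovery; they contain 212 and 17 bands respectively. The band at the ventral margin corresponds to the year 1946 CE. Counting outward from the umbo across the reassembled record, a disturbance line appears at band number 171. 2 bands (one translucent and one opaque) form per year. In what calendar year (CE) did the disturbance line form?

1917 CE

Total bands = 212 + 17 = 229.
Between band 171 and the ventral margin there are 229 − 171 = 58 bands.
58 bands at 2 per year is 58 / 2 = 29 years.
The band at the ventral margin is 1946 CE, so the disturbance line dates to 1946 − 29 = 1917 CE.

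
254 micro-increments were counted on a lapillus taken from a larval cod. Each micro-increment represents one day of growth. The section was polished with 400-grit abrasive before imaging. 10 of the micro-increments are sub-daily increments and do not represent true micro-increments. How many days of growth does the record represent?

244 d

Adjusted count: 254 − 10 = 244 micro-increments.
At one micro-increment per day, that is 244 days.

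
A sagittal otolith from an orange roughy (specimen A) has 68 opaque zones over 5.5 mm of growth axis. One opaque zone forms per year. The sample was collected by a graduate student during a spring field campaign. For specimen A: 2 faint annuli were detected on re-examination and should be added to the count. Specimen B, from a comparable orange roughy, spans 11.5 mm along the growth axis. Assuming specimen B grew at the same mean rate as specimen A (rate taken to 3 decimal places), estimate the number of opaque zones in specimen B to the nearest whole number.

146 opaque zones

Specimen A: true opaque zone count = 68 + 2 = 70.
A: Mean rate = 5.5 mm / 70 years ≈ 0.079 mm/year.
Specimen B: 11.5 mm / 0.079 mm per year = 145.57 years ≈ 146 opaque zones.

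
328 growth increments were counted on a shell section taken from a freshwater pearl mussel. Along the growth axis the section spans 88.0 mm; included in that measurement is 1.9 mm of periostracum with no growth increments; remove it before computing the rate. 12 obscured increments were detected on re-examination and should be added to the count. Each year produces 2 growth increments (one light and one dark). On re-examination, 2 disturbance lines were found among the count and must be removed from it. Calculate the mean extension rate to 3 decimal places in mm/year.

After corrections the count is 328 − 2 + 12 = 338 growth increments.
Dividing by 2 growth increments per year: 338 / 2 = 169 years.
The growth record spans 88.0 − 1.9 = 86.1 mm.
Extension rate ≈ 86.1 / 169 = 0.509 mm/year.

0.509 mm/year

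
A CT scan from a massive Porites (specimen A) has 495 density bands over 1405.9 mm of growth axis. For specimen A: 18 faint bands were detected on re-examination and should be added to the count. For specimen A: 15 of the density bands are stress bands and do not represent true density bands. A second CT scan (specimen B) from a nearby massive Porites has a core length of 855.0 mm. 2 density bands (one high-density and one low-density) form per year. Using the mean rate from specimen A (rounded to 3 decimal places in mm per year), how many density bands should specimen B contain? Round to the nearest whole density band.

303 density bands

Specimen A: after corrections the count is 495 − 15 + 18 = 498 density bands.
Specimen A: with 2 density bands per year, 498 / 2 = 249 years.
A: Mean rate = 1405.9 mm / 249 years ≈ 5.646 mm/yr.
B spans 855.0 / 5.646 = 151.43 years; at 2 density bands per year that is 151.43 × 2 ≈ 303 density bands.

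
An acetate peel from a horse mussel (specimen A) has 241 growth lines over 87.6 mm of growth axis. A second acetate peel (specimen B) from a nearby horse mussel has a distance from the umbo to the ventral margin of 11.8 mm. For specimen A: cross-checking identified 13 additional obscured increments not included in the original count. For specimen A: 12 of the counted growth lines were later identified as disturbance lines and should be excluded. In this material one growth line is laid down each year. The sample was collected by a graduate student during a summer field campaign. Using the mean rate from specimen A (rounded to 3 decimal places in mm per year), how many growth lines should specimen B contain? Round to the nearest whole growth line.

33 growth lines

Specimen A: adjusted count: 241 − 12 + 13 = 242 growth lines.
A: Extension rate ≈ 87.6 / 242 = 0.362 mm per year.
B spans 11.8 / 0.362 = 32.60 years ≈ 33 growth lines.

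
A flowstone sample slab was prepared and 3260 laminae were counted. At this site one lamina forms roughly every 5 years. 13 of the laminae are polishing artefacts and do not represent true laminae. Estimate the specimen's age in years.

16235 years

True lamina count = 3260 − 13 = 3247.
3247 laminae at 5 years each span 3247 × 5 = 16235 years.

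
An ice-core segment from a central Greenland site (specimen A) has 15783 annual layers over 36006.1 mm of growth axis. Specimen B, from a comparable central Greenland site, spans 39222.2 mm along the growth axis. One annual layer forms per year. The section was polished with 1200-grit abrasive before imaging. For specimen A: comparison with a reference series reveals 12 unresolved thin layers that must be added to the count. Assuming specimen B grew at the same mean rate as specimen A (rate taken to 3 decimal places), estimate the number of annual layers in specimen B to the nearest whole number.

Specimen A: after corrections the count is 15783 + 12 = 15795 annual layers.
A: 36006.1 mm over 15795 years gives 36006.1 / 15795 ≈ 2.280 mm per year.
B spans 39222.2 / 2.280 = 17202.72 years ≈ 17203 annual layers.

17203 annual layers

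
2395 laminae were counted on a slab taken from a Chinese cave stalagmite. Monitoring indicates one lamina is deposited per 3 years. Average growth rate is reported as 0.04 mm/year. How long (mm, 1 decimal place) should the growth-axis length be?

287.4 mm

At 3 years per lamina, 2395 × 3 = 7185 years.
Length ≈ 0.04 × 7185 = 287.4 mm.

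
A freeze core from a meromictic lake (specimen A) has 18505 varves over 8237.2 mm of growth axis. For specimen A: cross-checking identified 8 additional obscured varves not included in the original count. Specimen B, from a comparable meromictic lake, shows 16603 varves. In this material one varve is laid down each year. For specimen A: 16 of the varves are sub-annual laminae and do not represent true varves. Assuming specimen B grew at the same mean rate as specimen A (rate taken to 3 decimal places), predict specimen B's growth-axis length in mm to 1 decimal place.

7388.3 mm

Specimen A: correcting the raw count gives 18505 − 16 + 8 = 18497 true varves.
A: Extension rate ≈ 8237.2 / 18497 = 0.445 mm per year.
B's length ≈ 0.445 × 16603 = 7388.3 mm.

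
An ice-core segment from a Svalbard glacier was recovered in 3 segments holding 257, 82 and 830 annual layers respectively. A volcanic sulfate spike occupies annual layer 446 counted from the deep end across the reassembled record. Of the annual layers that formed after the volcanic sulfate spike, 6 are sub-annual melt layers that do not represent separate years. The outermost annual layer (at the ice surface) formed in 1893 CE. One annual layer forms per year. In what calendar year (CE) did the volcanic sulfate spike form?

Total annual layers = 257 + 82 + 830 = 1169.
The volcanic sulfate spike sits at annual layer 446 from the deep end, so 1169 − 446 = 723 annual layers formed after it.
Removing the 6 false annual layers leaves 723 − 6 = 717 true annual layers beyond the volcanic sulfate spike.
1893 − 717 = 1176 CE.

1176 CE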